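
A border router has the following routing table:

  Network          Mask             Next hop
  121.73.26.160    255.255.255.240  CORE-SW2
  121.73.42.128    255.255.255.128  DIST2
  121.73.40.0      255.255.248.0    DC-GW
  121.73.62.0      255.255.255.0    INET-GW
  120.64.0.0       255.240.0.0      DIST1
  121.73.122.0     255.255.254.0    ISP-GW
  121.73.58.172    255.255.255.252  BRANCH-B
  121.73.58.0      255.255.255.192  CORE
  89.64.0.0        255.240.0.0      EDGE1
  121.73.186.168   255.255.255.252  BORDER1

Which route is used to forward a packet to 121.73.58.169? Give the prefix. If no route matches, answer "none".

121.73.58.169 is outside every listed prefix and there is no default route.

none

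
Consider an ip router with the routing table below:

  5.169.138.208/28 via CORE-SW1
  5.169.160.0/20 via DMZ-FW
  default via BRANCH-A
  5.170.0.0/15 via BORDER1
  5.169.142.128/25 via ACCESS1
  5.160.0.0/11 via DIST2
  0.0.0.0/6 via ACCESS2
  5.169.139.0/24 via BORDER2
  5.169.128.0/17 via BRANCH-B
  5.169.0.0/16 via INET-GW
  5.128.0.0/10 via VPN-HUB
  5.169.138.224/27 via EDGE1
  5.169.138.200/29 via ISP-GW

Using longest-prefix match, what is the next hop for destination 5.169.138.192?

BRANCH-B

Routes whose prefix contains 5.169.138.192:
  0.0.0.0/0 (default, matches everything) -> BRANCH-A
  5.128.0.0/10 (5.128.0.0 - 5.191.255.255) -> VPN-HUB
  5.160.0.0/11 (5.160.0.0 - 5.191.255.255) -> DIST2
  5.169.0.0/16 (5.169.0.0 - 5.169.255.255) -> INET-GW
  5.169.128.0/17 (5.169.128.0 - 5.169.255.255) -> BRANCH-B
More-specific entries that do NOT match:
  5.169.138.200/29 (5.169.138.200 - 5.169.138.207) does not contain 5.169.138.192
  5.169.138.208/28 (5.169.138.208 - 5.169.138.223) does not contain 5.169.138.192
  5.169.138.224/27 (5.169.138.224 - 5.169.138.255) does not contain 5.169.138.192
  5.169.142.128/25 (5.169.142.128 - 5.169.142.255) does not contain 5.169.138.192
  5.169.139.0/24 (5.169.139.0 - 5.169.139.255) does not contain 5.169.138.192
  5.169.160.0/20 (5.169.160.0 - 5.169.175.255) does not contain 5.169.138.192
Longest matching prefix is /17 -> next hop BRANCH-B.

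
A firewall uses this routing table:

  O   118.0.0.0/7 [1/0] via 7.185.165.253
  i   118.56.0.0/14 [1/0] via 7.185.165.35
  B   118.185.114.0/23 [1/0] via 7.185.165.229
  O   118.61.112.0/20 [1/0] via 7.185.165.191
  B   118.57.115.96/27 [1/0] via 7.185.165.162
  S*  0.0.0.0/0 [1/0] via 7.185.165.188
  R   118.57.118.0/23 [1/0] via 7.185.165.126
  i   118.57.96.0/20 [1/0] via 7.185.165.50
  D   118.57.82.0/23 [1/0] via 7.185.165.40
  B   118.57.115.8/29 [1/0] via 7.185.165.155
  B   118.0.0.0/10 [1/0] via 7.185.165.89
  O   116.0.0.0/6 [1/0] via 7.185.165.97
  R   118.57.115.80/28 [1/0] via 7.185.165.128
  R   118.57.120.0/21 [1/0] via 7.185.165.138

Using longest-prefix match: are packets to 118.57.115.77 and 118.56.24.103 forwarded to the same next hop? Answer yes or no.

118.57.115.77: longest match 118.56.0.0/14 -> 7.185.165.35
118.56.24.103: longest match 118.56.0.0/14 -> 7.185.165.35

yes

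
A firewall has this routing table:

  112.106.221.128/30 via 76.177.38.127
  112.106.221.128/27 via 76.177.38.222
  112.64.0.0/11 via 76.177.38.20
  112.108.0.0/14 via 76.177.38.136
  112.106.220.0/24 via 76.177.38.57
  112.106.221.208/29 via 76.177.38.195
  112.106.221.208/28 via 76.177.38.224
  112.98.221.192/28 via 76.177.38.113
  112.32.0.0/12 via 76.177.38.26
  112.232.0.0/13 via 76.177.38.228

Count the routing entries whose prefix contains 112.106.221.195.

No listed prefix contains 112.106.221.195.
Total matching entries: 0.

0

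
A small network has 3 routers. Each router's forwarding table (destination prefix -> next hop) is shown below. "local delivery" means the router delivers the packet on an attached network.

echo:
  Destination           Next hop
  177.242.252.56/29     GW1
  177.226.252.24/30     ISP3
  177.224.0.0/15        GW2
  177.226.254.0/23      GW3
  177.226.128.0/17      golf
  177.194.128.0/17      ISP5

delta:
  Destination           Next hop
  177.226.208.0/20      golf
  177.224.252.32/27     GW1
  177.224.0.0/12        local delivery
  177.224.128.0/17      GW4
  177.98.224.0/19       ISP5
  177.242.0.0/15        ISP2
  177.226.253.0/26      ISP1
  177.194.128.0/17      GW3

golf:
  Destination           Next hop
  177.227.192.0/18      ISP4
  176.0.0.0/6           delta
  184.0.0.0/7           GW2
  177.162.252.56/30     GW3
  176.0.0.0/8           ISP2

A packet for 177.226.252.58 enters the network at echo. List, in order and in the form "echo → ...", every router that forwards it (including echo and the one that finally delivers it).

echo → golf → delta

At echo: longest match for 177.226.252.58 is 177.226.128.0/17 -> golf
At golf: longest match for 177.226.252.58 is 176.0.0.0/6 -> delta
At delta: longest match for 177.226.252.58 is 177.224.0.0/12 -> local delivery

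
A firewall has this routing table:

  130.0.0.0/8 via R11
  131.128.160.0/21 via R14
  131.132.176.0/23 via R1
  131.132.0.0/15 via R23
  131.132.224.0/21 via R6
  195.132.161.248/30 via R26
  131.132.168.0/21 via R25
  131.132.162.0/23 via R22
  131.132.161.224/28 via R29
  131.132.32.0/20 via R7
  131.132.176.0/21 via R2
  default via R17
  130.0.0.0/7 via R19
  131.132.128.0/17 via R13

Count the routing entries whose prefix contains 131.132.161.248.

Prefixes containing 131.132.161.248:
  0.0.0.0/0 (default, matches everything)
  130.0.0.0/7 (130.0.0.0 - 131.255.255.255)
  131.132.0.0/15 (131.132.0.0 - 131.133.255.255)
  131.132.128.0/17 (131.132.128.0 - 131.132.255.255)
Total matching entries: 4.

4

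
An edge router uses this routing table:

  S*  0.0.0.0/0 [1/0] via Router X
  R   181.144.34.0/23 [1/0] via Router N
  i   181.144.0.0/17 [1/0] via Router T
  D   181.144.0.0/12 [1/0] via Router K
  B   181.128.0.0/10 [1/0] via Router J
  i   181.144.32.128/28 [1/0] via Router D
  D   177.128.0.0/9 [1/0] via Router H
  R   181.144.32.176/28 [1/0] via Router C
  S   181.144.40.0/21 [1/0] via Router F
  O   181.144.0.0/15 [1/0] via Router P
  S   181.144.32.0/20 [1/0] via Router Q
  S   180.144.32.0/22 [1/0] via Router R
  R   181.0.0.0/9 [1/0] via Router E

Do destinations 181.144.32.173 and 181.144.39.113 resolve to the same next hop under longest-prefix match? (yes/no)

181.144.32.173: longest match 181.144.32.0/20 -> Router Q
181.144.39.113: longest match 181.144.32.0/20 -> Router Q

yes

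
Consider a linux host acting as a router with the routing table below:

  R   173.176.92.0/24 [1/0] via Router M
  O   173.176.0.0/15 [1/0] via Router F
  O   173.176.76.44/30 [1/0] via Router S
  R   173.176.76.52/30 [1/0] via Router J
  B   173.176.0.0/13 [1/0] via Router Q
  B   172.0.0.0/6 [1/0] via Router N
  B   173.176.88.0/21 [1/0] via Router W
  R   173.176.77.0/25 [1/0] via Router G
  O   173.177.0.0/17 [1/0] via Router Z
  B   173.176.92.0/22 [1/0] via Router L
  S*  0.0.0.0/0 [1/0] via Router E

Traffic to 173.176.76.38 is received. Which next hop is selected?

Routes whose prefix contains 173.176.76.38:
  0.0.0.0/0 (default, matches everything) -> Router E
  172.0.0.0/6 (172.0.0.0 - 175.255.255.255) -> Router N
  173.176.0.0/13 (173.176.0.0 - 173.183.255.255) -> Router Q
  173.176.0.0/15 (173.176.0.0 - 173.177.255.255) -> Router F
More-specific entries that do NOT match:
  173.176.76.44/30 (173.176.76.44 - 173.176.76.47) does not contain 173.176.76.38
  173.176.76.52/30 (173.176.76.52 - 173.176.76.55) does not contain 173.176.76.38
  173.176.77.0/25 (173.176.77.0 - 173.176.77.127) does not contain 173.176.76.38
  173.176.92.0/24 (173.176.92.0 - 173.176.92.255) does not contain 173.176.76.38
  173.176.92.0/22 (173.176.92.0 - 173.176.95.255) does not contain 173.176.76.38
  173.176.88.0/21 (173.176.88.0 - 173.176.95.255) does not contain 173.176.76.38
  173.177.0.0/17 (173.177.0.0 - 173.177.127.255) does not contain 173.176.76.38
Longest matching prefix is /15 -> next hop Router F.

Router F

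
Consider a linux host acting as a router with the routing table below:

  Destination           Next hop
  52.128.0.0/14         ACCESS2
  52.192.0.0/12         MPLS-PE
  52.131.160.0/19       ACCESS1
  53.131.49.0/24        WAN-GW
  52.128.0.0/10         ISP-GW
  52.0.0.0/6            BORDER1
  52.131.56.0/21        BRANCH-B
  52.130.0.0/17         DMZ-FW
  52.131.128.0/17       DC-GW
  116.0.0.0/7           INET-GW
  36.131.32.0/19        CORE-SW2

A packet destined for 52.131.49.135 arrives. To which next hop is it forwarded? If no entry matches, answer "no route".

Routes whose prefix contains 52.131.49.135:
  52.0.0.0/6 (52.0.0.0 - 55.255.255.255) -> BORDER1
  52.128.0.0/10 (52.128.0.0 - 52.191.255.255) -> ISP-GW
  52.128.0.0/14 (52.128.0.0 - 52.131.255.255) -> ACCESS2
More-specific entries that do NOT match:
  53.131.49.0/24 (53.131.49.0 - 53.131.49.255) does not contain 52.131.49.135
  52.131.56.0/21 (52.131.56.0 - 52.131.63.255) does not contain 52.131.49.135
  52.131.160.0/19 (52.131.160.0 - 52.131.191.255) does not contain 52.131.49.135
  36.131.32.0/19 (36.131.32.0 - 36.131.63.255) does not contain 52.131.49.135
  52.130.0.0/17 (52.130.0.0 - 52.130.127.255) does not contain 52.131.49.135
  52.131.128.0/17 (52.131.128.0 - 52.131.255.255) does not contain 52.131.49.135
Longest matching prefix is /14 -> next hop ACCESS2.

ACCESS2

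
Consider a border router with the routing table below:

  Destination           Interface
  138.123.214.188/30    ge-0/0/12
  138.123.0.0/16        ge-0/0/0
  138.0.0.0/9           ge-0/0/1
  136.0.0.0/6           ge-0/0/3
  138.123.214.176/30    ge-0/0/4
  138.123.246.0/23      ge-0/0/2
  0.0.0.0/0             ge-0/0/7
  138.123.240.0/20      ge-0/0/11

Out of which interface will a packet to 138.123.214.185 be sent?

ge-0/0/0

Routes whose prefix contains 138.123.214.185:
  0.0.0.0/0 (default, matches everything) -> ge-0/0/7
  136.0.0.0/6 (136.0.0.0 - 139.255.255.255) -> ge-0/0/3
  138.0.0.0/9 (138.0.0.0 - 138.127.255.255) -> ge-0/0/1
  138.123.0.0/16 (138.123.0.0 - 138.123.255.255) -> ge-0/0/0
More-specific entries that do NOT match:
  138.123.214.188/30 (138.123.214.188 - 138.123.214.191) does not contain 138.123.214.185
  138.123.214.176/30 (138.123.214.176 - 138.123.214.179) does not contain 138.123.214.185
  138.123.246.0/23 (138.123.246.0 - 138.123.247.255) does not contain 138.123.214.185
  138.123.240.0/20 (138.123.240.0 - 138.123.255.255) does not contain 138.123.214.185
Longest matching prefix is /16 -> interface ge-0/0/0.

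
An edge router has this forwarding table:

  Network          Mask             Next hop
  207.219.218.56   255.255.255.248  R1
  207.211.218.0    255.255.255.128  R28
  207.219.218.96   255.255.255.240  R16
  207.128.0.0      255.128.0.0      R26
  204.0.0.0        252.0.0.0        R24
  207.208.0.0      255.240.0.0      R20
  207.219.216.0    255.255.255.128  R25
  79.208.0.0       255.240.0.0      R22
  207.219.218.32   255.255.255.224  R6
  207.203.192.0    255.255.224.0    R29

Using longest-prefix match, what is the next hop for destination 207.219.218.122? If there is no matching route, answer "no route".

R20

Routes whose prefix contains 207.219.218.122:
  204.0.0.0/6 (204.0.0.0 - 207.255.255.255) -> R24
  207.128.0.0/9 (207.128.0.0 - 207.255.255.255) -> R26
  207.208.0.0/12 (207.208.0.0 - 207.223.255.255) -> R20
More-specific entries that do NOT match:
  207.219.218.56/29 (207.219.218.56 - 207.219.218.63) does not contain 207.219.218.122
  207.219.218.96/28 (207.219.218.96 - 207.219.218.111) does not contain 207.219.218.122
  207.219.218.32/27 (207.219.218.32 - 207.219.218.63) does not contain 207.219.218.122
  207.211.218.0/25 (207.211.218.0 - 207.211.218.127) does not contain 207.219.218.122
  207.219.216.0/25 (207.219.216.0 - 207.219.216.127) does not contain 207.219.218.122
  207.203.192.0/19 (207.203.192.0 - 207.203.223.255) does not contain 207.219.218.122
Longest matching prefix is /12 -> next hop R20.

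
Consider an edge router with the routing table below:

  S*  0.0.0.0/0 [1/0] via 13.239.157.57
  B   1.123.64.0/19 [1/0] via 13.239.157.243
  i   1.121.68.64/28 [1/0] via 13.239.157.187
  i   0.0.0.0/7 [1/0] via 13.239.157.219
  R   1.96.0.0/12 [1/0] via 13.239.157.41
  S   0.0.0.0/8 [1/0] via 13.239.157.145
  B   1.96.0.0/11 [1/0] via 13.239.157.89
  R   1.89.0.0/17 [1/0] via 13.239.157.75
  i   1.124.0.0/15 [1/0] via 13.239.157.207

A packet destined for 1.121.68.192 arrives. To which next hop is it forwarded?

13.239.157.89

Routes whose prefix contains 1.121.68.192:
  0.0.0.0/0 (default, matches everything) -> 13.239.157.57
  0.0.0.0/7 (0.0.0.0 - 1.255.255.255) -> 13.239.157.219
  1.96.0.0/11 (1.96.0.0 - 1.127.255.255) -> 13.239.157.89
More-specific entries that do NOT match:
  1.121.68.64/28 (1.121.68.64 - 1.121.68.79) does not contain 1.121.68.192
  1.123.64.0/19 (1.123.64.0 - 1.123.95.255) does not contain 1.121.68.192
  1.89.0.0/17 (1.89.0.0 - 1.89.127.255) does not contain 1.121.68.192
  1.124.0.0/15 (1.124.0.0 - 1.125.255.255) does not contain 1.121.68.192
  1.96.0.0/12 (1.96.0.0 - 1.111.255.255) does not contain 1.121.68.192
Longest matching prefix is /11 -> next hop 13.239.157.89.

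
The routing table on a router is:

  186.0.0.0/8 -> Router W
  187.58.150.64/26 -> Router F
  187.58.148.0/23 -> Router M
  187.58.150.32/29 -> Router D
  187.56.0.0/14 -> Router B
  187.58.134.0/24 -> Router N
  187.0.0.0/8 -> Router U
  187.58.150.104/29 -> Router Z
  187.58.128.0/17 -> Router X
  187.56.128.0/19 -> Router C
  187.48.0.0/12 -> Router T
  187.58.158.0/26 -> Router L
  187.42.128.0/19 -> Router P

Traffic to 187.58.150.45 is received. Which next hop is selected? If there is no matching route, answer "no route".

Routes whose prefix contains 187.58.150.45:
  187.0.0.0/8 (187.0.0.0 - 187.255.255.255) -> Router U
  187.48.0.0/12 (187.48.0.0 - 187.63.255.255) -> Router T
  187.56.0.0/14 (187.56.0.0 - 187.59.255.255) -> Router B
  187.58.128.0/17 (187.58.128.0 - 187.58.255.255) -> Router X
More-specific entries that do NOT match:
  187.58.150.32/29 (187.58.150.32 - 187.58.150.39) does not contain 187.58.150.45
  187.58.150.104/29 (187.58.150.104 - 187.58.150.111) does not contain 187.58.150.45
  187.58.150.64/26 (187.58.150.64 - 187.58.150.127) does not contain 187.58.150.45
  187.58.158.0/26 (187.58.158.0 - 187.58.158.63) does not contain 187.58.150.45
  187.58.134.0/24 (187.58.134.0 - 187.58.134.255) does not contain 187.58.150.45
  187.58.148.0/23 (187.58.148.0 - 187.58.149.255) does not contain 187.58.150.45
  187.56.128.0/19 (187.56.128.0 - 187.56.159.255) does not contain 187.58.150.45
  187.42.128.0/19 (187.42.128.0 - 187.42.159.255) does not contain 187.58.150.45
Longest matching prefix is /17 -> next hop Router X.

Router X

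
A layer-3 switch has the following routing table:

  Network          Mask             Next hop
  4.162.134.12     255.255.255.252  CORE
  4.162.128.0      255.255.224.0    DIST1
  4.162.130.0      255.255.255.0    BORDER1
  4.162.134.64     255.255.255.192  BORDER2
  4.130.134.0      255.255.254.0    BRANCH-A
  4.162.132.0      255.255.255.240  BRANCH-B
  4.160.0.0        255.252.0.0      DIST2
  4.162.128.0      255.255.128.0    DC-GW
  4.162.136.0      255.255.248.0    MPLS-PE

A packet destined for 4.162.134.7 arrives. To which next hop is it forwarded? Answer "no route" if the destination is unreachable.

DIST1

Routes whose prefix contains 4.162.134.7:
  4.160.0.0/14 (4.160.0.0 - 4.163.255.255) -> DIST2
  4.162.128.0/17 (4.162.128.0 - 4.162.255.255) -> DC-GW
  4.162.128.0/19 (4.162.128.0 - 4.162.159.255) -> DIST1
More-specific entries that do NOT match:
  4.162.134.12/30 (4.162.134.12 - 4.162.134.15) does not contain 4.162.134.7
  4.162.132.0/28 (4.162.132.0 - 4.162.132.15) does not contain 4.162.134.7
  4.162.134.64/26 (4.162.134.64 - 4.162.134.127) does not contain 4.162.134.7
  4.162.130.0/24 (4.162.130.0 - 4.162.130.255) does not contain 4.162.134.7
  4.130.134.0/23 (4.130.134.0 - 4.130.135.255) does not contain 4.162.134.7
  4.162.136.0/21 (4.162.136.0 - 4.162.143.255) does not contain 4.162.134.7
Longest matching prefix is /19 -> next hop DIST1.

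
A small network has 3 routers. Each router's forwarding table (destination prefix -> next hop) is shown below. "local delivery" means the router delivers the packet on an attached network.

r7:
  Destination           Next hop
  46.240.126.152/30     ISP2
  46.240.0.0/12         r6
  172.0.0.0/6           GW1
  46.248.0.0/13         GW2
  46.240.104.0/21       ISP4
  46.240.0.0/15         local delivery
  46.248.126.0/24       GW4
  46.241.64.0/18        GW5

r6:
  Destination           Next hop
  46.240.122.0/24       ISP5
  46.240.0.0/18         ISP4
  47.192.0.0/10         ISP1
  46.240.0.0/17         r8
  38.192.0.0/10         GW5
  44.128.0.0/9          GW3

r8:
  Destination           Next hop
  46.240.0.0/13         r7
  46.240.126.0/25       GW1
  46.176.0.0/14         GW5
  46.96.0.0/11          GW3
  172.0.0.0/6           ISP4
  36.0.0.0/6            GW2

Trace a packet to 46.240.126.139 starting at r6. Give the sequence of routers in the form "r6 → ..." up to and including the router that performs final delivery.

At r6: longest match for 46.240.126.139 is 46.240.0.0/17 -> r8
At r8: longest match for 46.240.126.139 is 46.240.0.0/13 -> r7
At r7: longest match for 46.240.126.139 is 46.240.0.0/15 -> local delivery

r6 → r8 → r7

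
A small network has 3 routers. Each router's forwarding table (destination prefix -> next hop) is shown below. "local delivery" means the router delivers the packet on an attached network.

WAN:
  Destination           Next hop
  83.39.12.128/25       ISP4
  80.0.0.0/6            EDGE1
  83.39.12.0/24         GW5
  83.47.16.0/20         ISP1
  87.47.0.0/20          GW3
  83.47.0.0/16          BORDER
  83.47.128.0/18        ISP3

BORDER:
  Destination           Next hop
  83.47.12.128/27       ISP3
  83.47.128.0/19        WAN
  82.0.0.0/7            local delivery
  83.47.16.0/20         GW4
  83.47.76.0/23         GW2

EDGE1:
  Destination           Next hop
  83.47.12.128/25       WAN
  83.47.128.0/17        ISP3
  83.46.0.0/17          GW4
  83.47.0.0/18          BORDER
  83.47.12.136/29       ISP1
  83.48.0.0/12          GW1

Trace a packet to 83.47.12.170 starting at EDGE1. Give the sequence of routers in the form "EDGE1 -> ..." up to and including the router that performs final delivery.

EDGE1 -> WAN -> BORDER

At EDGE1: longest match for 83.47.12.170 is 83.47.12.128/25 -> WAN
At WAN: longest match for 83.47.12.170 is 83.47.0.0/16 -> BORDER
At BORDER: longest match for 83.47.12.170 is 82.0.0.0/7 -> local delivery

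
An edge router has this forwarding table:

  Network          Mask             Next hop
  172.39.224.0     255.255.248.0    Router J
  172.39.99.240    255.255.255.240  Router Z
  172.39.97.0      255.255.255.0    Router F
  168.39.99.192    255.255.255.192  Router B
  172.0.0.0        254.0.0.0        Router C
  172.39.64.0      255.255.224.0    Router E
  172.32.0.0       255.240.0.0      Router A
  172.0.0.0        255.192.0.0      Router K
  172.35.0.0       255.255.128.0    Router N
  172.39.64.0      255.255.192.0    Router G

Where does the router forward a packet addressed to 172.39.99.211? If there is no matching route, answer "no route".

Routes whose prefix contains 172.39.99.211:
  172.0.0.0/7 (172.0.0.0 - 173.255.255.255) -> Router C
  172.0.0.0/10 (172.0.0.0 - 172.63.255.255) -> Router K
  172.32.0.0/12 (172.32.0.0 - 172.47.255.255) -> Router A
  172.39.64.0/18 (172.39.64.0 - 172.39.127.255) -> Router G
More-specific entries that do NOT match:
  172.39.99.240/28 (172.39.99.240 - 172.39.99.255) does not contain 172.39.99.211
  168.39.99.192/26 (168.39.99.192 - 168.39.99.255) does not contain 172.39.99.211
  172.39.97.0/24 (172.39.97.0 - 172.39.97.255) does not contain 172.39.99.211
  172.39.224.0/21 (172.39.224.0 - 172.39.231.255) does not contain 172.39.99.211
  172.39.64.0/19 (172.39.64.0 - 172.39.95.255) does not contain 172.39.99.211
Longest matching prefix is /18 -> next hop Router G.

Router G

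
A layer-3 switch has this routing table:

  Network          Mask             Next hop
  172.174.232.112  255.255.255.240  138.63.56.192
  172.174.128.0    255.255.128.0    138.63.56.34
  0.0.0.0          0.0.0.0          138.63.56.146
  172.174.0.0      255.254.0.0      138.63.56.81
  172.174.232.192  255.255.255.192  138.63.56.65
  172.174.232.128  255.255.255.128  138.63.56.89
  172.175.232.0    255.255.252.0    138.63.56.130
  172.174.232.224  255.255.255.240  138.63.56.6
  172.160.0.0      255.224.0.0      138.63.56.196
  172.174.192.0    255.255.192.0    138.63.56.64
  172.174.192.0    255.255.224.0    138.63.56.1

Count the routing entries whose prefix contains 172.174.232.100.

5

Prefixes containing 172.174.232.100:
  0.0.0.0/0 (default, matches everything)
  172.160.0.0/11 (172.160.0.0 - 172.191.255.255)
  172.174.0.0/15 (172.174.0.0 - 172.175.255.255)
  172.174.128.0/17 (172.174.128.0 - 172.174.255.255)
  172.174.192.0/18 (172.174.192.0 - 172.174.255.255)
Total matching entries: 5.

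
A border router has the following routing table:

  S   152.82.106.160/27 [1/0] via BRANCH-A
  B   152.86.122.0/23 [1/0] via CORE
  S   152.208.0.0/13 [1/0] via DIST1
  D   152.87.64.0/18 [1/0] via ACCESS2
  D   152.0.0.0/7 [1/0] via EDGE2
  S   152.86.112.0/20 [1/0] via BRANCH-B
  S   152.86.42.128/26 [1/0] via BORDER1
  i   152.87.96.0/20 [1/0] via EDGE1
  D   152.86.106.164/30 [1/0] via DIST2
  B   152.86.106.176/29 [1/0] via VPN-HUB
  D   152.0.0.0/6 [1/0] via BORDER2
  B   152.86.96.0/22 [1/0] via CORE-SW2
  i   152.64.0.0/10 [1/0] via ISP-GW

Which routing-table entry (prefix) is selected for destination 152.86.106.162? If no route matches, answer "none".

152.64.0.0/10

Entries matching 152.86.106.162:
  152.0.0.0/6 (152.0.0.0 - 155.255.255.255)
  152.0.0.0/7 (152.0.0.0 - 153.255.255.255)
  152.64.0.0/10 (152.64.0.0 - 152.127.255.255)
Most specific is 152.64.0.0/10.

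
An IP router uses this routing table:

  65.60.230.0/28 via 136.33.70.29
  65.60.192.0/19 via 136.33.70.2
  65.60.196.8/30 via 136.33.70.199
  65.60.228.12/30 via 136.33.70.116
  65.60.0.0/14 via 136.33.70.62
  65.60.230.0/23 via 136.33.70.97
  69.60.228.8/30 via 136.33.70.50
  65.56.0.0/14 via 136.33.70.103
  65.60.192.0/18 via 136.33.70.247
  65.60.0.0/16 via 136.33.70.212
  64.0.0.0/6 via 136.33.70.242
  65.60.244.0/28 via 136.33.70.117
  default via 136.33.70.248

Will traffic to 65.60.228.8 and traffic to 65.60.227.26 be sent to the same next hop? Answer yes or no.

65.60.228.8: longest match 65.60.192.0/18 -> 136.33.70.247
65.60.227.26: longest match 65.60.192.0/18 -> 136.33.70.247

yes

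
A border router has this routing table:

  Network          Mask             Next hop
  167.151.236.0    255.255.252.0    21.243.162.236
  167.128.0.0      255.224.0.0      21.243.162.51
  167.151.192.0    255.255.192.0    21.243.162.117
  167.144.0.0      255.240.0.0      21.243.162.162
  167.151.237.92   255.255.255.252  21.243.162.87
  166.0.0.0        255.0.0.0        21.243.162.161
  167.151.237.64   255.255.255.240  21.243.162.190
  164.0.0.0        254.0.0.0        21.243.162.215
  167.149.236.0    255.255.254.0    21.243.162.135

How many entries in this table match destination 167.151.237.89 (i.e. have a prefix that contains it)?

4

Prefixes containing 167.151.237.89:
  167.128.0.0/11 (167.128.0.0 - 167.159.255.255)
  167.144.0.0/12 (167.144.0.0 - 167.159.255.255)
  167.151.192.0/18 (167.151.192.0 - 167.151.255.255)
  167.151.236.0/22 (167.151.236.0 - 167.151.239.255)
Total matching entries: 4.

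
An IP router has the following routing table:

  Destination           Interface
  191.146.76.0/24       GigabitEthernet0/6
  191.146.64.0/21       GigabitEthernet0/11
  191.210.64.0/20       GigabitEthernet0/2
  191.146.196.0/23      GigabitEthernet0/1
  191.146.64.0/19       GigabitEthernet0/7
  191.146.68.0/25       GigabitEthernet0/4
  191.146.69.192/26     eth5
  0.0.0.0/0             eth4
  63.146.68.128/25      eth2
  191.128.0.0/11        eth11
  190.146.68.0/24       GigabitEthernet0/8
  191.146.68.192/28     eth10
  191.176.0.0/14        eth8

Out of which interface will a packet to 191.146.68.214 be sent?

Routes whose prefix contains 191.146.68.214:
  0.0.0.0/0 (default, matches everything) -> eth4
  191.128.0.0/11 (191.128.0.0 - 191.159.255.255) -> eth11
  191.146.64.0/19 (191.146.64.0 - 191.146.95.255) -> GigabitEthernet0/7
  191.146.64.0/21 (191.146.64.0 - 191.146.71.255) -> GigabitEthernet0/11
More-specific entries that do NOT match:
  191.146.68.192/28 (191.146.68.192 - 191.146.68.207) does not contain 191.146.68.214
  191.146.69.192/26 (191.146.69.192 - 191.146.69.255) does not contain 191.146.68.214
  191.146.68.0/25 (191.146.68.0 - 191.146.68.127) does not contain 191.146.68.214
  63.146.68.128/25 (63.146.68.128 - 63.146.68.255) does not contain 191.146.68.214
  191.146.76.0/24 (191.146.76.0 - 191.146.76.255) does not contain 191.146.68.214
  190.146.68.0/24 (190.146.68.0 - 190.146.68.255) does not contain 191.146.68.214
  191.146.196.0/23 (191.146.196.0 - 191.146.197.255) does not contain 191.146.68.214
Longest matching prefix is /21 -> interface GigabitEthernet0/11.

GigabitEthernet0/11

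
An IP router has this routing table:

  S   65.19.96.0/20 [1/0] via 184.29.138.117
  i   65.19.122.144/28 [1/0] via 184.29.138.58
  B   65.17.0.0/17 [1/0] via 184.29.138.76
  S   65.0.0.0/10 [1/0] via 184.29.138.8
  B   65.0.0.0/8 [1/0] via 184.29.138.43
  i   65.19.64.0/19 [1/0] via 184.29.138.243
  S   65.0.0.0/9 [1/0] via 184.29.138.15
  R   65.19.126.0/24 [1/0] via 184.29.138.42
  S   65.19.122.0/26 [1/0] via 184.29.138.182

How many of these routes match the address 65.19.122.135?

3

Prefixes containing 65.19.122.135:
  65.0.0.0/8 (65.0.0.0 - 65.255.255.255)
  65.0.0.0/9 (65.0.0.0 - 65.127.255.255)
  65.0.0.0/10 (65.0.0.0 - 65.63.255.255)
Total matching entries: 3.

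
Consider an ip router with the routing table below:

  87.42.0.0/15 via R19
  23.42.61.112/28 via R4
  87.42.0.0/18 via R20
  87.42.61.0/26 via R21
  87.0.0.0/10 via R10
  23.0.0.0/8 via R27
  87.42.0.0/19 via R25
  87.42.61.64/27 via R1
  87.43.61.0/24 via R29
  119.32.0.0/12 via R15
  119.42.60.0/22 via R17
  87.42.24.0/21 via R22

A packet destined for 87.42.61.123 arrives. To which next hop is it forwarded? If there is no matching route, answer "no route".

Routes whose prefix contains 87.42.61.123:
  87.0.0.0/10 (87.0.0.0 - 87.63.255.255) -> R10
  87.42.0.0/15 (87.42.0.0 - 87.43.255.255) -> R19
  87.42.0.0/18 (87.42.0.0 - 87.42.63.255) -> R20
More-specific entries that do NOT match:
  23.42.61.112/28 (23.42.61.112 - 23.42.61.127) does not contain 87.42.61.123
  87.42.61.64/27 (87.42.61.64 - 87.42.61.95) does not contain 87.42.61.123
  87.42.61.0/26 (87.42.61.0 - 87.42.61.63) does not contain 87.42.61.123
  87.43.61.0/24 (87.43.61.0 - 87.43.61.255) does not contain 87.42.61.123
  119.42.60.0/22 (119.42.60.0 - 119.42.63.255) does not contain 87.42.61.123
  87.42.24.0/21 (87.42.24.0 - 87.42.31.255) does not contain 87.42.61.123
  87.42.0.0/19 (87.42.0.0 - 87.42.31.255) does not contain 87.42.61.123
Longest matching prefix is /18 -> next hop R20.

R20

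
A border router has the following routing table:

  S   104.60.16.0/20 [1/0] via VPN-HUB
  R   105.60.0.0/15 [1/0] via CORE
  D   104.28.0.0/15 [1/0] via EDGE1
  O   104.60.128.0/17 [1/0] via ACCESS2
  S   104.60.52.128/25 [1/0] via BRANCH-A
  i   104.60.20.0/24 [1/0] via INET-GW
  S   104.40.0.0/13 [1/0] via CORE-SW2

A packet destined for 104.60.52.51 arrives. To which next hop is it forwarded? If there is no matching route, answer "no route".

No entry's prefix contains 104.60.52.51; there is no default route.

no route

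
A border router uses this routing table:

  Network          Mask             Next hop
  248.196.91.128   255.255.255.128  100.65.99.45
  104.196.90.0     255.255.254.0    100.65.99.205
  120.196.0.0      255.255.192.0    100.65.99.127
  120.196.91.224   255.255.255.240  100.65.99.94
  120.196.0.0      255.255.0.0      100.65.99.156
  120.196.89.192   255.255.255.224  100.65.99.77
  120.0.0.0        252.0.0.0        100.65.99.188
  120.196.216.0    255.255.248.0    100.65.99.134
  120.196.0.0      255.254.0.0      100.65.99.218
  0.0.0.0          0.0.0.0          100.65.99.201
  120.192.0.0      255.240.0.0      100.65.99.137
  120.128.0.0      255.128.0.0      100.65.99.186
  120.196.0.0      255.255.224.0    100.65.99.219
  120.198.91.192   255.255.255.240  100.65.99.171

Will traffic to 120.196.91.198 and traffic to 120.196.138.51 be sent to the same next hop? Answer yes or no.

yes

120.196.91.198: longest match 120.196.0.0/16 -> 100.65.99.156
120.196.138.51: longest match 120.196.0.0/16 -> 100.65.99.156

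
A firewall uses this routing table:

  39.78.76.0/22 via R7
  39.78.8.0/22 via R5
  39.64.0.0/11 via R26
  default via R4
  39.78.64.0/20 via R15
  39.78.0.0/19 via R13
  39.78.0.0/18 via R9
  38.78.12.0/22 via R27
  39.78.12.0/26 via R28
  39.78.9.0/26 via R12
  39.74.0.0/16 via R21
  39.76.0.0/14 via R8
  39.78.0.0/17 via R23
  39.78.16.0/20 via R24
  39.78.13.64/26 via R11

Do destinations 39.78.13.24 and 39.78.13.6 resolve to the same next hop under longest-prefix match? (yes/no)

yes

39.78.13.24: longest match 39.78.0.0/19 -> R13
39.78.13.6: longest match 39.78.0.0/19 -> R13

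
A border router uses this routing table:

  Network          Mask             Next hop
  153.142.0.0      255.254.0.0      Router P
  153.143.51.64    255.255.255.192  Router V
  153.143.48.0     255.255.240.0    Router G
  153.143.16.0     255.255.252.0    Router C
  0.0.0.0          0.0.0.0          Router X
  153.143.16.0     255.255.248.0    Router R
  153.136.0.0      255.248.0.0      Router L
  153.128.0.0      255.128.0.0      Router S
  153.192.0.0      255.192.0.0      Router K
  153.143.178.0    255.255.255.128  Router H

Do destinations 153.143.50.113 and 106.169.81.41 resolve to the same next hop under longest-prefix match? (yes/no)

153.143.50.113: longest match 153.143.48.0/20 -> Router G
106.169.81.41: longest match 0.0.0.0/0 -> Router X

no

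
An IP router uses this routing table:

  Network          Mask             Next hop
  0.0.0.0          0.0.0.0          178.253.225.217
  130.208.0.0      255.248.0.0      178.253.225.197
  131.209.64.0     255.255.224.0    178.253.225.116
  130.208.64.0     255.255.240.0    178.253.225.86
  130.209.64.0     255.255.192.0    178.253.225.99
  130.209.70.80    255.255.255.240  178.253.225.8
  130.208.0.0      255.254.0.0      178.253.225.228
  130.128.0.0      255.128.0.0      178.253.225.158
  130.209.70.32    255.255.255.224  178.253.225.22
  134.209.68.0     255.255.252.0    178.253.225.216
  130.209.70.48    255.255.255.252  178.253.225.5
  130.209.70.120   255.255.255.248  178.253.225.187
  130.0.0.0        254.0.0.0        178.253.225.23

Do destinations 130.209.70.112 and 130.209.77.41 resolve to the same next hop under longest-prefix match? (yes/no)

yes

130.209.70.112: longest match 130.209.64.0/18 -> 178.253.225.99
130.209.77.41: longest match 130.209.64.0/18 -> 178.253.225.99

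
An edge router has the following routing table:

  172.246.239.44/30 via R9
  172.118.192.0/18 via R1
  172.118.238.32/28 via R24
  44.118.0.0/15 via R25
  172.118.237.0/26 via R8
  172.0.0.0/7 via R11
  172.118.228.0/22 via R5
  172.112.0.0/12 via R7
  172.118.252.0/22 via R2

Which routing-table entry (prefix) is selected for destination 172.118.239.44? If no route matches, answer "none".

172.118.192.0/18

Entries matching 172.118.239.44:
  172.0.0.0/7 (172.0.0.0 - 173.255.255.255)
  172.112.0.0/12 (172.112.0.0 - 172.127.255.255)
  172.118.192.0/18 (172.118.192.0 - 172.118.255.255)
Most specific is 172.118.192.0/18.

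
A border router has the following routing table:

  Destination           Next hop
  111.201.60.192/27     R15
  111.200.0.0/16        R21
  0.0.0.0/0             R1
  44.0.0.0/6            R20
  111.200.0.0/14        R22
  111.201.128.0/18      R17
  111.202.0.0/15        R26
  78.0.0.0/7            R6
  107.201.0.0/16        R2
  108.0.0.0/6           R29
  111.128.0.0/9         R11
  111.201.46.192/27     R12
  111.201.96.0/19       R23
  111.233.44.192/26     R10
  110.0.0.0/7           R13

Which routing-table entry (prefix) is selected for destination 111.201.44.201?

111.200.0.0/14

Entries matching 111.201.44.201:
  0.0.0.0/0 (default, matches everything)
  108.0.0.0/6 (108.0.0.0 - 111.255.255.255)
  110.0.0.0/7 (110.0.0.0 - 111.255.255.255)
  111.128.0.0/9 (111.128.0.0 - 111.255.255.255)
  111.200.0.0/14 (111.200.0.0 - 111.203.255.255)
Most specific is 111.200.0.0/14.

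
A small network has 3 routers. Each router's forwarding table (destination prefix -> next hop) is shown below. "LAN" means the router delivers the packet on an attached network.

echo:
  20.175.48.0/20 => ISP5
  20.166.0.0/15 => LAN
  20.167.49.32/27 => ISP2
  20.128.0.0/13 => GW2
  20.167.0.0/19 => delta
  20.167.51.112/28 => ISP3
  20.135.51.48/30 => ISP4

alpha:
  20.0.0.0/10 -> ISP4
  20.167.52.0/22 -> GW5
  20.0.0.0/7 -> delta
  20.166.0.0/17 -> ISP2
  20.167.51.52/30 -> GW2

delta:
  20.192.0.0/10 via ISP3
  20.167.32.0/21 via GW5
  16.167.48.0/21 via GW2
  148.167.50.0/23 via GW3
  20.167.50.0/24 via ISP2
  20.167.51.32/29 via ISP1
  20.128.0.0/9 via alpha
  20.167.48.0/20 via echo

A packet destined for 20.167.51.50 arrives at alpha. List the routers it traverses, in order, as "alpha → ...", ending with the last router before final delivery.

alpha → delta → echo

At alpha: longest match for 20.167.51.50 is 20.0.0.0/7 -> delta
At delta: longest match for 20.167.51.50 is 20.167.48.0/20 -> echo
At echo: longest match for 20.167.51.50 is 20.166.0.0/15 -> LAN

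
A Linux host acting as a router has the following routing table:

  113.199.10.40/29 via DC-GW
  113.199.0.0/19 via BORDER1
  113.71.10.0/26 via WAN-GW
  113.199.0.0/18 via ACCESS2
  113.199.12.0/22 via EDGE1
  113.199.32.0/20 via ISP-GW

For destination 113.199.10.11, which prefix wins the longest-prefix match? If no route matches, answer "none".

Entries matching 113.199.10.11:
  113.199.0.0/18 (113.199.0.0 - 113.199.63.255)
  113.199.0.0/19 (113.199.0.0 - 113.199.31.255)
Most specific is 113.199.0.0/19.

113.199.0.0/19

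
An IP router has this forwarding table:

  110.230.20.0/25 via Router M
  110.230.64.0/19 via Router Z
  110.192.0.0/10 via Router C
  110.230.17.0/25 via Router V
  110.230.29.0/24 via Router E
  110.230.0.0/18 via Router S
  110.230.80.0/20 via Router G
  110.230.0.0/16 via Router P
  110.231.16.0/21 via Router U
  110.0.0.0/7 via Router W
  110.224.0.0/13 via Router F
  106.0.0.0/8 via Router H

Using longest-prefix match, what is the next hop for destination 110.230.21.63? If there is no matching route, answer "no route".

Routes whose prefix contains 110.230.21.63:
  110.0.0.0/7 (110.0.0.0 - 111.255.255.255) -> Router W
  110.192.0.0/10 (110.192.0.0 - 110.255.255.255) -> Router C
  110.224.0.0/13 (110.224.0.0 - 110.231.255.255) -> Router F
  110.230.0.0/16 (110.230.0.0 - 110.230.255.255) -> Router P
  110.230.0.0/18 (110.230.0.0 - 110.230.63.255) -> Router S
More-specific entries that do NOT match:
  110.230.20.0/25 (110.230.20.0 - 110.230.20.127) does not contain 110.230.21.63
  110.230.17.0/25 (110.230.17.0 - 110.230.17.127) does not contain 110.230.21.63
  110.230.29.0/24 (110.230.29.0 - 110.230.29.255) does not contain 110.230.21.63
  110.231.16.0/21 (110.231.16.0 - 110.231.23.255) does not contain 110.230.21.63
  110.230.80.0/20 (110.230.80.0 - 110.230.95.255) does not contain 110.230.21.63
  110.230.64.0/19 (110.230.64.0 - 110.230.95.255) does not contain 110.230.21.63
Longest matching prefix is /18 -> next hop Router S.

Router S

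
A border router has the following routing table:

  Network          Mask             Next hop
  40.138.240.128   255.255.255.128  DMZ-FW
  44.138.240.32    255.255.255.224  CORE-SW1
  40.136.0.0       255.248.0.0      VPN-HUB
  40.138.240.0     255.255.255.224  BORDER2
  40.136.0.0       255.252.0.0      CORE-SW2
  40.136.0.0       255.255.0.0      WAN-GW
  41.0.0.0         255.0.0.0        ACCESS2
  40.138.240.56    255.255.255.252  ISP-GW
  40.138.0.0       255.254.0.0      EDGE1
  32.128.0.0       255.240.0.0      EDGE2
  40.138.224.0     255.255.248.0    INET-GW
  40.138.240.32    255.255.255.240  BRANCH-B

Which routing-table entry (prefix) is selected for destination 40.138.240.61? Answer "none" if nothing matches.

40.138.0.0/15

Entries matching 40.138.240.61:
  40.136.0.0/13 (40.136.0.0 - 40.143.255.255)
  40.136.0.0/14 (40.136.0.0 - 40.139.255.255)
  40.138.0.0/15 (40.138.0.0 - 40.139.255.255)
Most specific is 40.138.0.0/15.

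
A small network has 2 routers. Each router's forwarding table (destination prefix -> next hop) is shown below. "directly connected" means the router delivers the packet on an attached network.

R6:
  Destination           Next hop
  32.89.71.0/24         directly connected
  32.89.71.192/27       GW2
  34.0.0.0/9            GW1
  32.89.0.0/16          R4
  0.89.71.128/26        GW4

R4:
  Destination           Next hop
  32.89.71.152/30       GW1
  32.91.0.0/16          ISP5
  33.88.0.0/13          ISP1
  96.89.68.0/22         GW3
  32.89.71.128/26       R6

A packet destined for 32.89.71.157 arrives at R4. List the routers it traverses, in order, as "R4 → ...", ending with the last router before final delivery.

At R4: longest match for 32.89.71.157 is 32.89.71.128/26 -> R6
At R6: longest match for 32.89.71.157 is 32.89.71.0/24 -> directly connected

R4 → R6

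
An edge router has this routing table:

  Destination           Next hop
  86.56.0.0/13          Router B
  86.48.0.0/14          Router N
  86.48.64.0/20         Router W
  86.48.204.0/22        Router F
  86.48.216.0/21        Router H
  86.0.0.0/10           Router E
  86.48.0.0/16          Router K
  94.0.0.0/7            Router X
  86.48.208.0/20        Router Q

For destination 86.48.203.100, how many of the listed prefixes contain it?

3

Prefixes containing 86.48.203.100:
  86.0.0.0/10 (86.0.0.0 - 86.63.255.255)
  86.48.0.0/14 (86.48.0.0 - 86.51.255.255)
  86.48.0.0/16 (86.48.0.0 - 86.48.255.255)
Total matching entries: 3.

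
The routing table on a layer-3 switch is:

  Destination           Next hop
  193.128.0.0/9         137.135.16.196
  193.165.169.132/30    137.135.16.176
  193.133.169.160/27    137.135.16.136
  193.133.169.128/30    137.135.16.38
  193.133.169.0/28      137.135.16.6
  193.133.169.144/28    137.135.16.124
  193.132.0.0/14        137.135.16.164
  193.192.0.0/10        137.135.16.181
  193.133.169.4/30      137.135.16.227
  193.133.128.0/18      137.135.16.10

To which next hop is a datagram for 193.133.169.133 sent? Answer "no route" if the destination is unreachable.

137.135.16.10

Routes whose prefix contains 193.133.169.133:
  193.128.0.0/9 (193.128.0.0 - 193.255.255.255) -> 137.135.16.196
  193.132.0.0/14 (193.132.0.0 - 193.135.255.255) -> 137.135.16.164
  193.133.128.0/18 (193.133.128.0 - 193.133.191.255) -> 137.135.16.10
More-specific entries that do NOT match:
  193.165.169.132/30 (193.165.169.132 - 193.165.169.135) does not contain 193.133.169.133
  193.133.169.128/30 (193.133.169.128 - 193.133.169.131) does not contain 193.133.169.133
  193.133.169.4/30 (193.133.169.4 - 193.133.169.7) does not contain 193.133.169.133
  193.133.169.0/28 (193.133.169.0 - 193.133.169.15) does not contain 193.133.169.133
  193.133.169.144/28 (193.133.169.144 - 193.133.169.159) does not contain 193.133.169.133
  193.133.169.160/27 (193.133.169.160 - 193.133.169.191) does not contain 193.133.169.133
Longest matching prefix is /18 -> next hop 137.135.16.10.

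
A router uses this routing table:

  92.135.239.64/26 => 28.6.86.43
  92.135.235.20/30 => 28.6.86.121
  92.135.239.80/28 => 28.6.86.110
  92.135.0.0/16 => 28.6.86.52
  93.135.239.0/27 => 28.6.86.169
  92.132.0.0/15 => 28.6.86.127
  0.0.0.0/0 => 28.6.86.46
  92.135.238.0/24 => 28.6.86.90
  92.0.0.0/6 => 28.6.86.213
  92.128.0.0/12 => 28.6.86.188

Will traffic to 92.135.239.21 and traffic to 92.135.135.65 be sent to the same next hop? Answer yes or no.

92.135.239.21: longest match 92.135.0.0/16 -> 28.6.86.52
92.135.135.65: longest match 92.135.0.0/16 -> 28.6.86.52

yes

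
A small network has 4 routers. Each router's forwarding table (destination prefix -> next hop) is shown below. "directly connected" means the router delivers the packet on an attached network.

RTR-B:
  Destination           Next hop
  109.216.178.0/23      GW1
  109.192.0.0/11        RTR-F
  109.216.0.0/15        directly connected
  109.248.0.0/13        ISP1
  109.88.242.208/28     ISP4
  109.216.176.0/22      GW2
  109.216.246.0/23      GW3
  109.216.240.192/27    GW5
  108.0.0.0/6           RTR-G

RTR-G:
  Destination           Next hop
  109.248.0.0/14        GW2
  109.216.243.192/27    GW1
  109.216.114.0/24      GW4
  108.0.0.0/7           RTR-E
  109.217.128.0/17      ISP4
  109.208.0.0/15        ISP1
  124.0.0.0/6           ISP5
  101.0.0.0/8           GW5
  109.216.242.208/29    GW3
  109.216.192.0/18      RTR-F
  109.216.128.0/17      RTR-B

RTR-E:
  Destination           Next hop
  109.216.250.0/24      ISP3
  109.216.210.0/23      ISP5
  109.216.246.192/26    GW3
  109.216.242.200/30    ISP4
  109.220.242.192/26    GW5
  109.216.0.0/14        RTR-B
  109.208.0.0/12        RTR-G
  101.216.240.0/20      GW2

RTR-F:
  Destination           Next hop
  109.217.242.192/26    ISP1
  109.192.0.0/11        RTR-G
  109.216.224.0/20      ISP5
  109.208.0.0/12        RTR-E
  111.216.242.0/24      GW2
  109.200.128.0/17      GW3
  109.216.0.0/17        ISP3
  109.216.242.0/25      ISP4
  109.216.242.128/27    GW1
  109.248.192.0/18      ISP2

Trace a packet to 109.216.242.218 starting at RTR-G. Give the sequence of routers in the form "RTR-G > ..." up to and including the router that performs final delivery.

At RTR-G: longest match for 109.216.242.218 is 109.216.192.0/18 -> RTR-F
At RTR-F: longest match for 109.216.242.218 is 109.208.0.0/12 -> RTR-E
At RTR-E: longest match for 109.216.242.218 is 109.216.0.0/14 -> RTR-B
At RTR-B: longest match for 109.216.242.218 is 109.216.0.0/15 -> directly connected

RTR-G > RTR-F > RTR-E > RTR-B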